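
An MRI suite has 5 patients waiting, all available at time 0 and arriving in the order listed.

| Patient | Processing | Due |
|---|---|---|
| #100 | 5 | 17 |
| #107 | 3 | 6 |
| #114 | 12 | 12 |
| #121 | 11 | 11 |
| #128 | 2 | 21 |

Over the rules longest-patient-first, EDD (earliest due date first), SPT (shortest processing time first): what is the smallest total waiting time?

LPT (decreasing processing time): #114 #121 #100 #107 #128.
#114: waits 0, runs 0→12
#121: waits 12, runs 12→23
#100: waits 23, runs 23→28
#107: waits 28, runs 28→31
#128: waits 31, runs 31→33
Sum = 0+12+23+28+31 = 94.
EDD (increasing due date): #107 #121 #114 #100 #128.
#107: waits 0, runs 0→3
#121: waits 3, runs 3→14
#114: waits 14, runs 14→26
#100: waits 26, runs 26→31
#128: waits 31, runs 31→33
Sum = 0+3+14+26+31 = 74.
SPT (increasing processing time): #128 #107 #100 #121 #114.
#128: waits 0, runs 0→2
#107: waits 2, runs 2→5
#100: waits 5, runs 5→10
#121: waits 10, runs 10→21
#114: waits 21, runs 21→33
Sum = 0+2+5+10+21 = 38.
LPT 94, EDD 74, SPT 38 → minimum 38.

38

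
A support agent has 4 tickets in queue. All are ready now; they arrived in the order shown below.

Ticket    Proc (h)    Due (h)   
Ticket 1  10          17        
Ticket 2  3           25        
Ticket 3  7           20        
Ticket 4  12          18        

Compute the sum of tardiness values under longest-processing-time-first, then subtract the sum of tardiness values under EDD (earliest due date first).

1

LPT (decreasing processing time): Ticket 4 Ticket 1 Ticket 3 Ticket 2.
Ticket 4: 0→12, due 18, tardiness 0
Ticket 1: 12→22, due 17, tardiness 5
Ticket 3: 22→29, due 20, tardiness 9
Ticket 2: 29→32, due 25, tardiness 7
Sum = 0+5+9+7 = 21.
EDD (increasing due date): Ticket 1 Ticket 4 Ticket 3 Ticket 2.
Ticket 1: 0→10, due 17, tardiness 0
Ticket 4: 10→22, due 18, tardiness 4
Ticket 3: 22→29, due 20, tardiness 9
Ticket 2: 29→32, due 25, tardiness 7
Sum = 0+4+9+7 = 20.
Difference = 21 − 20 = 1.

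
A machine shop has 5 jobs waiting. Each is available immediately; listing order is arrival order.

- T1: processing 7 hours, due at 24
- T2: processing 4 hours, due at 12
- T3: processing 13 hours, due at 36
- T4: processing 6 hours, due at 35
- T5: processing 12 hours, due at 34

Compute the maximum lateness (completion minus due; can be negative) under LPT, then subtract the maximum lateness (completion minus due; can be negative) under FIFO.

LPT (decreasing processing time): T3 T5 T1 T4 T2.
T3: 0→13, due 36, lateness -23
T5: 13→25, due 34, lateness -9
T1: 25→32, due 24, lateness 8
T4: 32→38, due 35, lateness 3
T2: 38→42, due 12, lateness 30
Maximum = 30.
FIFO (arrival order): T1 T2 T3 T4 T5.
T1: 0→7, due 24, lateness -17
T2: 7→11, due 12, lateness -1
T3: 11→24, due 36, lateness -12
T4: 24→30, due 35, lateness -5
T5: 30→42, due 34, lateness 8
Maximum = 8.
Difference = 30 − 8 = 22.

22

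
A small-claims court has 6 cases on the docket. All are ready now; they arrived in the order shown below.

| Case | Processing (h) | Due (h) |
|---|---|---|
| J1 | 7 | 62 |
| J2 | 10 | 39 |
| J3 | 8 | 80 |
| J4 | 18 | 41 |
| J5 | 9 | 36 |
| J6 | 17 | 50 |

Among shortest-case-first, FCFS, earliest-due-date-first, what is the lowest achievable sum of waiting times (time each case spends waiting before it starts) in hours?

SPT (increasing processing time): J1 J3 J5 J2 J6 J4.
J1: waits 0, runs 0→7
J3: waits 7, runs 7→15
J5: waits 15, runs 15→24
J2: waits 24, runs 24→34
J6: waits 34, runs 34→51
J4: waits 51, runs 51→69
Sum = 0+7+15+24+34+51 = 131.
FIFO (arrival order): J1 J2 J3 J4 J5 J6.
J1: waits 0, runs 0→7
J2: waits 7, runs 7→17
J3: waits 17, runs 17→25
J4: waits 25, runs 25→43
J5: waits 43, runs 43→52
J6: waits 52, runs 52→69
Sum = 0+7+17+25+43+52 = 144.
EDD (increasing due date): J5 J2 J4 J6 J1 J3.
J5: waits 0, runs 0→9
J2: waits 9, runs 9→19
J4: waits 19, runs 19→37
J6: waits 37, runs 37→54
J1: waits 54, runs 54→61
J3: waits 61, runs 61→69
Sum = 0+9+19+37+54+61 = 180.
SPT 131, FIFO 144, EDD 180 → minimum 131.

131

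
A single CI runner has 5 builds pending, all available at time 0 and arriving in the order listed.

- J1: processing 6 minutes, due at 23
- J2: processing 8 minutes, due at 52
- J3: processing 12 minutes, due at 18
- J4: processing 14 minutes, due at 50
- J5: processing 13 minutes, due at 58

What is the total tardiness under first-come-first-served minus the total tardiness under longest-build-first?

-43

FIFO (arrival order): J1 J2 J3 J4 J5.
J1: 0→6, due 23, tardiness 0
J2: 6→14, due 52, tardiness 0
J3: 14→26, due 18, tardiness 8
J4: 26→40, due 50, tardiness 0
J5: 40→53, due 58, tardiness 0
Sum = 0+0+8+0+0 = 8.
LPT (decreasing processing time): J4 J5 J3 J2 J1.
J4: 0→14, due 50, tardiness 0
J5: 14→27, due 58, tardiness 0
J3: 27→39, due 18, tardiness 21
J2: 39→47, due 52, tardiness 0
J1: 47→53, due 23, tardiness 30
Sum = 0+0+21+0+30 = 51.
Difference = 8 − 51 = -43.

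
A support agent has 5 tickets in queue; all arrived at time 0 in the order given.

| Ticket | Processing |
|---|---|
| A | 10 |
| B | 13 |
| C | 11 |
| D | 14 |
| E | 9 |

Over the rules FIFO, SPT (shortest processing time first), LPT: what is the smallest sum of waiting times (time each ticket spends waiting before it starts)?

101

FIFO (arrival order): A B C D E.
A: waits 0, runs 0→10
B: waits 10, runs 10→23
C: waits 23, runs 23→34
D: waits 34, runs 34→48
E: waits 48, runs 48→57
Sum = 0+10+23+34+48 = 115.
SPT (increasing processing time): E A C B D.
E: waits 0, runs 0→9
A: waits 9, runs 9→19
C: waits 19, runs 19→30
B: waits 30, runs 30→43
D: waits 43, runs 43→57
Sum = 0+9+19+30+43 = 101.
LPT (decreasing processing time): D B C A E.
D: waits 0, runs 0→14
B: waits 14, runs 14→27
C: waits 27, runs 27→38
A: waits 38, runs 38→48
E: waits 48, runs 48→57
Sum = 0+14+27+38+48 = 127.
FIFO 115, SPT 101, LPT 127 → minimum 101.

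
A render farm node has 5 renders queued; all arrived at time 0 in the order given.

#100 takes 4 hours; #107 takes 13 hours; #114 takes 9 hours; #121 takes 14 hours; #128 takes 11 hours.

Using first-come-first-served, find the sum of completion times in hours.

FIFO (arrival order): #100 #107 #114 #121 #128.
#100: 0→4
#107: 4→17
#114: 17→26
#121: 26→40
#128: 40→51
Sum = 4+17+26+40+51 = 138.

138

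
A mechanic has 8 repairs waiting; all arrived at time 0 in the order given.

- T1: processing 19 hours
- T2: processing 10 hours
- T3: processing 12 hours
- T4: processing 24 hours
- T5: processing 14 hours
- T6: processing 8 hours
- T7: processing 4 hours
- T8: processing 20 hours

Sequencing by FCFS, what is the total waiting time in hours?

411

FIFO (arrival order): T1 T2 T3 T4 T5 T6 T7 T8.
T1: waits 0, runs 0→19
T2: waits 19, runs 19→29
T3: waits 29, runs 29→41
T4: waits 41, runs 41→65
T5: waits 65, runs 65→79
T6: waits 79, runs 79→87
T7: waits 87, runs 87→91
T8: waits 91, runs 91→111
Sum = 0+19+29+41+65+79+87+91 = 411.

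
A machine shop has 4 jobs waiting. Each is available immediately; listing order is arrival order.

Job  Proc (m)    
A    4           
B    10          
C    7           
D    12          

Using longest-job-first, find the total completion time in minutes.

LPT (decreasing processing time): D B C A.
D: 0→12
B: 12→22
C: 22→29
A: 29→33
Sum = 12+22+29+33 = 96.

96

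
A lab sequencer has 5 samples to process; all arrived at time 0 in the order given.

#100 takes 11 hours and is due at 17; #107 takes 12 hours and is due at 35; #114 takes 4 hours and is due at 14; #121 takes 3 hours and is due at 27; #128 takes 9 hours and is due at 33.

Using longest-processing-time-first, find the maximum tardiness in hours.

LPT (decreasing processing time): #107 #100 #128 #114 #121.
#107: 0→12, due 35, tardiness 0
#100: 12→23, due 17, tardiness 6
#128: 23→32, due 33, tardiness 0
#114: 32→36, due 14, tardiness 22
#121: 36→39, due 27, tardiness 12
Maximum = 22.

22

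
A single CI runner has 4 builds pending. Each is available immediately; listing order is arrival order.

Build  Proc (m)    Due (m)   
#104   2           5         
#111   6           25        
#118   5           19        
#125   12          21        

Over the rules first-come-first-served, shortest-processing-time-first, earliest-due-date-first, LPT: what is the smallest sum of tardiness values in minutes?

FIFO (arrival order): #104 #111 #118 #125.
#104: 0→2, due 5, tardiness 0
#111: 2→8, due 25, tardiness 0
#118: 8→13, due 19, tardiness 0
#125: 13→25, due 21, tardiness 4
Sum = 0+0+0+4 = 4.
SPT (increasing processing time): #104 #118 #111 #125.
#104: 0→2, due 5, tardiness 0
#118: 2→7, due 19, tardiness 0
#111: 7→13, due 25, tardiness 0
#125: 13→25, due 21, tardiness 4
Sum = 0+0+0+4 = 4.
EDD (increasing due date): #104 #118 #125 #111.
#104: 0→2, due 5, tardiness 0
#118: 2→7, due 19, tardiness 0
#125: 7→19, due 21, tardiness 0
#111: 19→25, due 25, tardiness 0
Sum = 0+0+0+0 = 0.
LPT (decreasing processing time): #125 #111 #118 #104.
#125: 0→12, due 21, tardiness 0
#111: 12→18, due 25, tardiness 0
#118: 18→23, due 19, tardiness 4
#104: 23→25, due 5, tardiness 20
Sum = 0+0+4+20 = 24.
FIFO 4, SPT 4, EDD 0, LPT 24 → minimum 0.

0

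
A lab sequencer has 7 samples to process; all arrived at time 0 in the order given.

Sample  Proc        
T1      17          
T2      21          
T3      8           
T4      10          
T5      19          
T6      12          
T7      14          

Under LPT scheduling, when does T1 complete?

LPT (decreasing processing time): T2 T5 T1 T7 T6 T4 T3.
T2: 0→21
T5: 21→40
T1: 40→57

57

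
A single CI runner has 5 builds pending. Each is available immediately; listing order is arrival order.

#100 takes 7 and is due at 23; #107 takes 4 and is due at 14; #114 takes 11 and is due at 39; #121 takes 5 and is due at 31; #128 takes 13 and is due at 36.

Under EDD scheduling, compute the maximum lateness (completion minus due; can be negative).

EDD (increasing due date): #107 #100 #121 #128 #114.
#107: 0→4, due 14, lateness -10
#100: 4→11, due 23, lateness -12
#121: 11→16, due 31, lateness -15
#128: 16→29, due 36, lateness -7
#114: 29→40, due 39, lateness 1
Maximum = 1.

1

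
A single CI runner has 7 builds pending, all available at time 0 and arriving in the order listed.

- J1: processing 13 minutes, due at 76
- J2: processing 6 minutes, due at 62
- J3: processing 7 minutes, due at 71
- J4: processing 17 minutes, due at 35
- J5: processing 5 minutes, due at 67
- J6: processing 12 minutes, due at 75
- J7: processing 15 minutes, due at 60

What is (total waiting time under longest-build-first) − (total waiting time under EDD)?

43

LPT (decreasing processing time): J4 J7 J1 J6 J3 J2 J5.
J4: waits 0, runs 0→17
J7: waits 17, runs 17→32
J1: waits 32, runs 32→45
J6: waits 45, runs 45→57
J3: waits 57, runs 57→64
J2: waits 64, runs 64→70
J5: waits 70, runs 70→75
Sum = 0+17+32+45+57+64+70 = 285.
EDD (increasing due date): J4 J7 J2 J5 J3 J6 J1.
J4: waits 0, runs 0→17
J7: waits 17, runs 17→32
J2: waits 32, runs 32→38
J5: waits 38, runs 38→43
J3: waits 43, runs 43→50
J6: waits 50, runs 50→62
J1: waits 62, runs 62→75
Sum = 0+17+32+38+43+50+62 = 242.
Difference = 285 − 242 = 43.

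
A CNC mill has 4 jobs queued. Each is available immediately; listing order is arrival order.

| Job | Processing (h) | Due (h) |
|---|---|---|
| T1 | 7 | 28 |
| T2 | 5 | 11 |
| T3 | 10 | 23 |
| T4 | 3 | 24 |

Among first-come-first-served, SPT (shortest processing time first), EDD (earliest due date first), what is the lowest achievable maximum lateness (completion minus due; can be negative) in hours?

FIFO (arrival order): T1 T2 T3 T4.
T1: 0→7, due 28, lateness -21
T2: 7→12, due 11, lateness 1
T3: 12→22, due 23, lateness -1
T4: 22→25, due 24, lateness 1
Maximum = 1.
SPT (increasing processing time): T4 T2 T1 T3.
T4: 0→3, due 24, lateness -21
T2: 3→8, due 11, lateness -3
T1: 8→15, due 28, lateness -13
T3: 15→25, due 23, lateness 2
Maximum = 2.
EDD (increasing due date): T2 T3 T4 T1.
T2: 0→5, due 11, lateness -6
T3: 5→15, due 23, lateness -8
T4: 15→18, due 24, lateness -6
T1: 18→25, due 28, lateness -3
Maximum = -3.
FIFO 1, SPT 2, EDD -3 → minimum -3.

-3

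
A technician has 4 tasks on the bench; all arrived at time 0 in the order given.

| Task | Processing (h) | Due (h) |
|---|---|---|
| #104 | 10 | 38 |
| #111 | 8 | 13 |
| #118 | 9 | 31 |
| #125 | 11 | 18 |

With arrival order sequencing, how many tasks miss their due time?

FIFO (arrival order): #104 #111 #118 #125.
#104: 0→10, due 38, tardiness 0
#111: 10→18, due 13, tardiness 5
#118: 18→27, due 31, tardiness 0
#125: 27→38, due 18, tardiness 20
Late tasks: 2.

2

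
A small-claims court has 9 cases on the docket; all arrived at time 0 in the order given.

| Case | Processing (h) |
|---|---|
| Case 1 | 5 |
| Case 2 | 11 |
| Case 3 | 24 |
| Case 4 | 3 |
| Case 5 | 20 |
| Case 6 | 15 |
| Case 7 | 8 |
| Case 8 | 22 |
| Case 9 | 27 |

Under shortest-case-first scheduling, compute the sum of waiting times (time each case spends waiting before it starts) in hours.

350

SPT (increasing processing time): Case 4 Case 1 Case 7 Case 2 Case 6 Case 5 Case 8 Case 3 Case 9.
Case 4: waits 0, runs 0→3
Case 1: waits 3, runs 3→8
Case 7: waits 8, runs 8→16
Case 2: waits 16, runs 16→27
Case 6: waits 27, runs 27→42
Case 5: waits 42, runs 42→62
Case 8: waits 62, runs 62→84
Case 3: waits 84, runs 84→108
Case 9: waits 108, runs 108→135
Sum = 0+3+8+16+27+42+62+84+108 = 350.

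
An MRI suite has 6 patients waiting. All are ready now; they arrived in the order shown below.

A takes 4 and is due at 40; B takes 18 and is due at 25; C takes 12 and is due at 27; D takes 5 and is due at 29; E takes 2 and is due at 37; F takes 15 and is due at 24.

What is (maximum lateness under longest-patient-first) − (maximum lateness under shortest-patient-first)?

LPT (decreasing processing time): B F C D A E.
B: 0→18, due 25, lateness -7
F: 18→33, due 24, lateness 9
C: 33→45, due 27, lateness 18
D: 45→50, due 29, lateness 21
A: 50→54, due 40, lateness 14
E: 54→56, due 37, lateness 19
Maximum = 21.
SPT (increasing processing time): E A D C F B.
E: 0→2, due 37, lateness -35
A: 2→6, due 40, lateness -34
D: 6→11, due 29, lateness -18
C: 11→23, due 27, lateness -4
F: 23→38, due 24, lateness 14
B: 38→56, due 25, lateness 31
Maximum = 31.
Difference = 21 − 31 = -10.

-10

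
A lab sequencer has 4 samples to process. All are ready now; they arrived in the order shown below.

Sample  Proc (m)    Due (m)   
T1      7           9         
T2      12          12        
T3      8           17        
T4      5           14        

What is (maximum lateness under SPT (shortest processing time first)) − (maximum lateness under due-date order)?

SPT (increasing processing time): T4 T1 T3 T2.
T4: 0→5, due 14, lateness -9
T1: 5→12, due 9, lateness 3
T3: 12→20, due 17, lateness 3
T2: 20→32, due 12, lateness 20
Maximum = 20.
EDD (increasing due date): T1 T2 T4 T3.
T1: 0→7, due 9, lateness -2
T2: 7→19, due 12, lateness 7
T4: 19→24, due 14, lateness 10
T3: 24→32, due 17, lateness 15
Maximum = 15.
Difference = 20 − 15 = 5.

5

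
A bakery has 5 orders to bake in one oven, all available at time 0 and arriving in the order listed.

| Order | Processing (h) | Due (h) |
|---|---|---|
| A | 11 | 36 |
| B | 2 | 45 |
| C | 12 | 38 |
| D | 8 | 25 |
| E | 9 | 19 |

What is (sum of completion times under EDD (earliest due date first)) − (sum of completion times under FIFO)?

12

EDD (increasing due date): E D A C B.
E: 0→9
D: 9→17
A: 17→28
C: 28→40
B: 40→42
Sum = 9+17+28+40+42 = 136.
FIFO (arrival order): A B C D E.
A: 0→11
B: 11→13
C: 13→25
D: 25→33
E: 33→42
Sum = 11+13+25+33+42 = 124.
Difference = 136 − 124 = 12.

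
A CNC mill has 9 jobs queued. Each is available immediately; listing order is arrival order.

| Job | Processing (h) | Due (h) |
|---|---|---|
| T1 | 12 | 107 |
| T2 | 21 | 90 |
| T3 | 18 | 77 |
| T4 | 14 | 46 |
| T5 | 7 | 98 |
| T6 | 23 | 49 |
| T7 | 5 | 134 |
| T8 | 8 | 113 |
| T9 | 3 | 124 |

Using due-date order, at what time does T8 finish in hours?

EDD (increasing due date): T4 T6 T3 T2 T5 T1 T8 T9 T7.
T4: 0→14
T6: 14→37
T3: 37→55
T2: 55→76
T5: 76→83
T1: 83→95
T8: 95→103

103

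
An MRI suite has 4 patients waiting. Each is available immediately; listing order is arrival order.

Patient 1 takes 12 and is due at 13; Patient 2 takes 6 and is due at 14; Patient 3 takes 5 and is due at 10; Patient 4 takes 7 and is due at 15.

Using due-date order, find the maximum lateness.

EDD (increasing due date): Patient 3 Patient 1 Patient 2 Patient 4.
Patient 3: 0→5, due 10, lateness -5
Patient 1: 5→17, due 13, lateness 4
Patient 2: 17→23, due 14, lateness 9
Patient 4: 23→30, due 15, lateness 15
Maximum = 15.

15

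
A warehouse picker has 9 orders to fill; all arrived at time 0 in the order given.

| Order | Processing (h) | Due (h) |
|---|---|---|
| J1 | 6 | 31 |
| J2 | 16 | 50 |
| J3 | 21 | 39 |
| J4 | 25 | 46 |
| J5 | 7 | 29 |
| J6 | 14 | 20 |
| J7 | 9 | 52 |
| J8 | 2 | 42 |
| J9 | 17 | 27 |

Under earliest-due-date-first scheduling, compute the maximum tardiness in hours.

65

EDD (increasing due date): J6 J9 J5 J1 J3 J8 J4 J2 J7.
J6: 0→14, due 20, tardiness 0
J9: 14→31, due 27, tardiness 4
J5: 31→38, due 29, tardiness 9
J1: 38→44, due 31, tardiness 13
J3: 44→65, due 39, tardiness 26
J8: 65→67, due 42, tardiness 25
J4: 67→92, due 46, tardiness 46
J2: 92→108, due 50, tardiness 58
J7: 108→117, due 52, tardiness 65
Maximum = 65.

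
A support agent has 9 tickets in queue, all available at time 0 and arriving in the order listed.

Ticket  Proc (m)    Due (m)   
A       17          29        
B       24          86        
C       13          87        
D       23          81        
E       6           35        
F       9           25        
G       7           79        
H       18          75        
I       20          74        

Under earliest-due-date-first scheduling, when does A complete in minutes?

26

EDD (increasing due date): F A E I H G D B C.
F: 0→9
A: 9→26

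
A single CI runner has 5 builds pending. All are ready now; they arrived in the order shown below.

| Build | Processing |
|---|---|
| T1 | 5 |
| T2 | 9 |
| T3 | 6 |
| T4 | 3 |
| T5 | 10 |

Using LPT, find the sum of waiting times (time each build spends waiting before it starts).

84

LPT (decreasing processing time): T5 T2 T3 T1 T4.
T5: waits 0, runs 0→10
T2: waits 10, runs 10→19
T3: waits 19, runs 19→25
T1: waits 25, runs 25→30
T4: waits 30, runs 30→33
Sum = 0+10+19+25+30 = 84.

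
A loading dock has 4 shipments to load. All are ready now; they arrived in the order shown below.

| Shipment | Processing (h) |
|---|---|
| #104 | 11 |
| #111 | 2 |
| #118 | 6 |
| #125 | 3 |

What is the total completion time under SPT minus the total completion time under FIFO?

-25

SPT (increasing processing time): #111 #125 #118 #104.
#111: 0→2
#125: 2→5
#118: 5→11
#104: 11→22
Sum = 2+5+11+22 = 40.
FIFO (arrival order): #104 #111 #118 #125.
#104: 0→11
#111: 11→13
#118: 13→19
#125: 19→22
Sum = 11+13+19+22 = 65.
Difference = 40 − 65 = -25.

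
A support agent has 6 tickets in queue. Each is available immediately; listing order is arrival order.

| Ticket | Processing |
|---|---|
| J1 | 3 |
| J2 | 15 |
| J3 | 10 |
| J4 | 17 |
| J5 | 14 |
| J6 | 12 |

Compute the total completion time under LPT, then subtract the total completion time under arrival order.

LPT (decreasing processing time): J4 J2 J5 J6 J3 J1.
J4: 0→17
J2: 17→32
J5: 32→46
J6: 46→58
J3: 58→68
J1: 68→71
Sum = 17+32+46+58+68+71 = 292.
FIFO (arrival order): J1 J2 J3 J4 J5 J6.
J1: 0→3
J2: 3→18
J3: 18→28
J4: 28→45
J5: 45→59
J6: 59→71
Sum = 3+18+28+45+59+71 = 224.
Difference = 292 − 224 = 68.

68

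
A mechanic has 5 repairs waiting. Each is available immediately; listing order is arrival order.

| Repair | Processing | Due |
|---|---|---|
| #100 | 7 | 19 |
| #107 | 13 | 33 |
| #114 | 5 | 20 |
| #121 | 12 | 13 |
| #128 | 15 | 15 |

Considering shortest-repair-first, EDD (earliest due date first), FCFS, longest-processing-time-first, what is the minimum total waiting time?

78

SPT (increasing processing time): #114 #100 #121 #107 #128.
#114: waits 0, runs 0→5
#100: waits 5, runs 5→12
#121: waits 12, runs 12→24
#107: waits 24, runs 24→37
#128: waits 37, runs 37→52
Sum = 0+5+12+24+37 = 78.
EDD (increasing due date): #121 #128 #100 #114 #107.
#121: waits 0, runs 0→12
#128: waits 12, runs 12→27
#100: waits 27, runs 27→34
#114: waits 34, runs 34→39
#107: waits 39, runs 39→52
Sum = 0+12+27+34+39 = 112.
FIFO (arrival order): #100 #107 #114 #121 #128.
#100: waits 0, runs 0→7
#107: waits 7, runs 7→20
#114: waits 20, runs 20→25
#121: waits 25, runs 25→37
#128: waits 37, runs 37→52
Sum = 0+7+20+25+37 = 89.
LPT (decreasing processing time): #128 #107 #121 #100 #114.
#128: waits 0, runs 0→15
#107: waits 15, runs 15→28
#121: waits 28, runs 28→40
#100: waits 40, runs 40→47
#114: waits 47, runs 47→52
Sum = 0+15+28+40+47 = 130.
SPT 78, EDD 112, FIFO 89, LPT 130 → minimum 78.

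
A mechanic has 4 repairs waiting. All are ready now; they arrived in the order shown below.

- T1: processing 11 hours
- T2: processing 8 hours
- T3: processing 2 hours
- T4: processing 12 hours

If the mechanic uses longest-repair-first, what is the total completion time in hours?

99

LPT (decreasing processing time): T4 T1 T2 T3.
T4: 0→12
T1: 12→23
T2: 23→31
T3: 31→33
Sum = 12+23+31+33 = 99.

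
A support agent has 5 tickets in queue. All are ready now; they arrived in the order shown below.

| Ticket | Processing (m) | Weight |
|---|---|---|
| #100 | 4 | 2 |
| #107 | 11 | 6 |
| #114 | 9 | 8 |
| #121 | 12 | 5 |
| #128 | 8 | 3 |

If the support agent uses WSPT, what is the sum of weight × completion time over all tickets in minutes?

552

WSPT (decreasing weight/processing-time ratio): #114 #107 #100 #121 #128.
#114: finishes 9, weight 8, w·C = 72
#107: finishes 20, weight 6, w·C = 120
#100: finishes 24, weight 2, w·C = 48
#121: finishes 36, weight 5, w·C = 180
#128: finishes 44, weight 3, w·C = 132
Sum = 72+120+48+180+132 = 552.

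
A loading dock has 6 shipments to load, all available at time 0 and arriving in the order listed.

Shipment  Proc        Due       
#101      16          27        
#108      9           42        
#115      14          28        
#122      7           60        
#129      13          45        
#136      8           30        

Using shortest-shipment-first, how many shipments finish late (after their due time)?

SPT (increasing processing time): #122 #136 #108 #129 #115 #101.
#122: 0→7, due 60, tardiness 0
#136: 7→15, due 30, tardiness 0
#108: 15→24, due 42, tardiness 0
#129: 24→37, due 45, tardiness 0
#115: 37→51, due 28, tardiness 23
#101: 51→67, due 27, tardiness 40
Late shipments: 2.

2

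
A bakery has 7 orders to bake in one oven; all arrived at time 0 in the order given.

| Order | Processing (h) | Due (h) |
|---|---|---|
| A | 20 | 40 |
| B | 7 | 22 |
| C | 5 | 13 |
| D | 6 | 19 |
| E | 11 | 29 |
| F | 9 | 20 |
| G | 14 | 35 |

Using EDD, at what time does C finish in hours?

EDD (increasing due date): C D F B E G A.
C: 0→5

5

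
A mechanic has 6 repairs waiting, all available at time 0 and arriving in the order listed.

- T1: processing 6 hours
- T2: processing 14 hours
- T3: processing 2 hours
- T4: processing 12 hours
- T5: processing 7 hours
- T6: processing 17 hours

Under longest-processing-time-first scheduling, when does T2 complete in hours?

LPT (decreasing processing time): T6 T2 T4 T5 T1 T3.
T6: 0→17
T2: 17→31

31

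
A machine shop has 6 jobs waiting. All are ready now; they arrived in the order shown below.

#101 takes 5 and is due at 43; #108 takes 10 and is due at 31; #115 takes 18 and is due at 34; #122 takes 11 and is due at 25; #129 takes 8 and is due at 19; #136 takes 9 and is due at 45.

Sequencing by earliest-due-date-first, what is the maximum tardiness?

16

EDD (increasing due date): #129 #122 #108 #115 #101 #136.
#129: 0→8, due 19, tardiness 0
#122: 8→19, due 25, tardiness 0
#108: 19→29, due 31, tardiness 0
#115: 29→47, due 34, tardiness 13
#101: 47→52, due 43, tardiness 9
#136: 52→61, due 45, tardiness 16
Maximum = 16.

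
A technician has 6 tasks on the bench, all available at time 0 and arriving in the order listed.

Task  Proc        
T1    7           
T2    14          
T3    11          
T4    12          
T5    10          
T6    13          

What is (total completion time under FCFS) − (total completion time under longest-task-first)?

FIFO (arrival order): T1 T2 T3 T4 T5 T6.
T1: 0→7
T2: 7→21
T3: 21→32
T4: 32→44
T5: 44→54
T6: 54→67
Sum = 7+21+32+44+54+67 = 225.
LPT (decreasing processing time): T2 T6 T4 T3 T5 T1.
T2: 0→14
T6: 14→27
T4: 27→39
T3: 39→50
T5: 50→60
T1: 60→67
Sum = 14+27+39+50+60+67 = 257.
Difference = 225 − 257 = -32.

-32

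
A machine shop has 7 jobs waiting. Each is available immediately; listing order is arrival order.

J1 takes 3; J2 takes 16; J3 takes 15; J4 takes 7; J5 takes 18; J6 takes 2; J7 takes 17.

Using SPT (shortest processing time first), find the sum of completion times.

SPT (increasing processing time): J6 J1 J4 J3 J2 J7 J5.
J6: 0→2
J1: 2→5
J4: 5→12
J3: 12→27
J2: 27→43
J7: 43→60
J5: 60→78
Sum = 2+5+12+27+43+60+78 = 227.

227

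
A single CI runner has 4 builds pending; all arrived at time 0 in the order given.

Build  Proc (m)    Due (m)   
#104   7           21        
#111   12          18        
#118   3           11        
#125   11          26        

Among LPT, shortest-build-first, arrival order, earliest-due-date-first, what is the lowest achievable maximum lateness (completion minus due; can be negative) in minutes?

7

LPT (decreasing processing time): #111 #125 #104 #118.
#111: 0→12, due 18, lateness -6
#125: 12→23, due 26, lateness -3
#104: 23→30, due 21, lateness 9
#118: 30→33, due 11, lateness 22
Maximum = 22.
SPT (increasing processing time): #118 #104 #125 #111.
#118: 0→3, due 11, lateness -8
#104: 3→10, due 21, lateness -11
#125: 10→21, due 26, lateness -5
#111: 21→33, due 18, lateness 15
Maximum = 15.
FIFO (arrival order): #104 #111 #118 #125.
#104: 0→7, due 21, lateness -14
#111: 7→19, due 18, lateness 1
#118: 19→22, due 11, lateness 11
#125: 22→33, due 26, lateness 7
Maximum = 11.
EDD (increasing due date): #118 #111 #104 #125.
#118: 0→3, due 11, lateness -8
#111: 3→15, due 18, lateness -3
#104: 15→22, due 21, lateness 1
#125: 22→33, due 26, lateness 7
Maximum = 7.
LPT 22, SPT 15, FIFO 11, EDD 7 → minimum 7.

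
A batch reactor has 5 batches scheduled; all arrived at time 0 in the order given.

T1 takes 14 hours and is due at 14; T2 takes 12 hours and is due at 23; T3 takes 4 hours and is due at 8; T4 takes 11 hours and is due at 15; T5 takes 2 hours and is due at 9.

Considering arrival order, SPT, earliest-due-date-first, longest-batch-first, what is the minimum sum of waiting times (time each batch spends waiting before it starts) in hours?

FIFO (arrival order): T1 T2 T3 T4 T5.
T1: waits 0, runs 0→14
T2: waits 14, runs 14→26
T3: waits 26, runs 26→30
T4: waits 30, runs 30→41
T5: waits 41, runs 41→43
Sum = 0+14+26+30+41 = 111.
SPT (increasing processing time): T5 T3 T4 T2 T1.
T5: waits 0, runs 0→2
T3: waits 2, runs 2→6
T4: waits 6, runs 6→17
T2: waits 17, runs 17→29
T1: waits 29, runs 29→43
Sum = 0+2+6+17+29 = 54.
EDD (increasing due date): T3 T5 T1 T4 T2.
T3: waits 0, runs 0→4
T5: waits 4, runs 4→6
T1: waits 6, runs 6→20
T4: waits 20, runs 20→31
T2: waits 31, runs 31→43
Sum = 0+4+6+20+31 = 61.
LPT (decreasing processing time): T1 T2 T4 T3 T5.
T1: waits 0, runs 0→14
T2: waits 14, runs 14→26
T4: waits 26, runs 26→37
T3: waits 37, runs 37→41
T5: waits 41, runs 41→43
Sum = 0+14+26+37+41 = 118.
FIFO 111, SPT 54, EDD 61, LPT 118 → minimum 54.

54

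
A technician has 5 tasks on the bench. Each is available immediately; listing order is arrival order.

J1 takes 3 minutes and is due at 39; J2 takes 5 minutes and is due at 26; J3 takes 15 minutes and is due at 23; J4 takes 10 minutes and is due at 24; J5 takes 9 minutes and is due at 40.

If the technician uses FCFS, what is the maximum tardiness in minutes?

9

FIFO (arrival order): J1 J2 J3 J4 J5.
J1: 0→3, due 39, tardiness 0
J2: 3→8, due 26, tardiness 0
J3: 8→23, due 23, tardiness 0
J4: 23→33, due 24, tardiness 9
J5: 33→42, due 40, tardiness 2
Maximum = 9.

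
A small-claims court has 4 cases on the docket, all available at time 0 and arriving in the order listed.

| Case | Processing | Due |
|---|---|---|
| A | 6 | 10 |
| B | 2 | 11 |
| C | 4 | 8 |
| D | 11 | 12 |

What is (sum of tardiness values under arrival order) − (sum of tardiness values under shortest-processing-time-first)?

FIFO (arrival order): A B C D.
A: 0→6, due 10, tardiness 0
B: 6→8, due 11, tardiness 0
C: 8→12, due 8, tardiness 4
D: 12→23, due 12, tardiness 11
Sum = 0+0+4+11 = 15.
SPT (increasing processing time): B C A D.
B: 0→2, due 11, tardiness 0
C: 2→6, due 8, tardiness 0
A: 6→12, due 10, tardiness 2
D: 12→23, due 12, tardiness 11
Sum = 0+0+2+11 = 13.
Difference = 15 − 13 = 2.

2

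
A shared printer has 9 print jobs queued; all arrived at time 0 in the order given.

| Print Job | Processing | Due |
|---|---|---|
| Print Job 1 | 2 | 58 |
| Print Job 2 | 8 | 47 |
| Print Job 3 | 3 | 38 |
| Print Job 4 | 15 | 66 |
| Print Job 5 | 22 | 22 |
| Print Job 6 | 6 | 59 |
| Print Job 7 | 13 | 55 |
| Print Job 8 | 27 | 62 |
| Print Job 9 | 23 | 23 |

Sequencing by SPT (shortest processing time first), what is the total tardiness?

173

SPT (increasing processing time): Print Job 1 Print Job 3 Print Job 6 Print Job 2 Print Job 7 Print Job 4 Print Job 5 Print Job 9 Print Job 8.
Print Job 1: 0→2, due 58, tardiness 0
Print Job 3: 2→5, due 38, tardiness 0
Print Job 6: 5→11, due 59, tardiness 0
Print Job 2: 11→19, due 47, tardiness 0
Print Job 7: 19→32, due 55, tardiness 0
Print Job 4: 32→47, due 66, tardiness 0
Print Job 5: 47→69, due 22, tardiness 47
Print Job 9: 69→92, due 23, tardiness 69
Print Job 8: 92→119, due 62, tardiness 57
Sum = 0+0+0+0+0+0+47+69+57 = 173.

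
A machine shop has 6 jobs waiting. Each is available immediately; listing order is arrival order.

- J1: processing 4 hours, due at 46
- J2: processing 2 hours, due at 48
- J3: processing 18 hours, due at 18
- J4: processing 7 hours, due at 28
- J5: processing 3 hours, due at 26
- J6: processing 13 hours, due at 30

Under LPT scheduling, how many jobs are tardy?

LPT (decreasing processing time): J3 J6 J4 J1 J5 J2.
J3: 0→18, due 18, tardiness 0
J6: 18→31, due 30, tardiness 1
J4: 31→38, due 28, tardiness 10
J1: 38→42, due 46, tardiness 0
J5: 42→45, due 26, tardiness 19
J2: 45→47, due 48, tardiness 0
Late jobs: 3.

3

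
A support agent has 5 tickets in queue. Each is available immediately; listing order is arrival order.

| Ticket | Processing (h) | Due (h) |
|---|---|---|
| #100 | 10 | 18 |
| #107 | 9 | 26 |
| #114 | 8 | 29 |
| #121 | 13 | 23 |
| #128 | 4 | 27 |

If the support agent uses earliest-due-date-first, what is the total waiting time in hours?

101

EDD (increasing due date): #100 #121 #107 #128 #114.
#100: waits 0, runs 0→10
#121: waits 10, runs 10→23
#107: waits 23, runs 23→32
#128: waits 32, runs 32→36
#114: waits 36, runs 36→44
Sum = 0+10+23+32+36 = 101.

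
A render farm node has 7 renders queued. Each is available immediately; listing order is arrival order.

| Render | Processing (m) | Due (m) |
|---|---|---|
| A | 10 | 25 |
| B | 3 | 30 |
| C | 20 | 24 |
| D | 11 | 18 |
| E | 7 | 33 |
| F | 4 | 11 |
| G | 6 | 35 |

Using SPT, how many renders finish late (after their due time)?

3

SPT (increasing processing time): B F G E A D C.
B: 0→3, due 30, tardiness 0
F: 3→7, due 11, tardiness 0
G: 7→13, due 35, tardiness 0
E: 13→20, due 33, tardiness 0
A: 20→30, due 25, tardiness 5
D: 30→41, due 18, tardiness 23
C: 41→61, due 24, tardiness 37
Late renders: 3.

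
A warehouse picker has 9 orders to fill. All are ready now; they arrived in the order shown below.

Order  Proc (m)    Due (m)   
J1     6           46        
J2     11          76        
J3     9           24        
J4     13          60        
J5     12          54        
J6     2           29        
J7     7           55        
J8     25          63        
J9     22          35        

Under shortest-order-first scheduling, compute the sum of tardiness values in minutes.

SPT (increasing processing time): J6 J1 J7 J3 J2 J5 J4 J9 J8.
J6: 0→2, due 29, tardiness 0
J1: 2→8, due 46, tardiness 0
J7: 8→15, due 55, tardiness 0
J3: 15→24, due 24, tardiness 0
J2: 24→35, due 76, tardiness 0
J5: 35→47, due 54, tardiness 0
J4: 47→60, due 60, tardiness 0
J9: 60→82, due 35, tardiness 47
J8: 82→107, due 63, tardiness 44
Sum = 0+0+0+0+0+0+0+47+44 = 91.

91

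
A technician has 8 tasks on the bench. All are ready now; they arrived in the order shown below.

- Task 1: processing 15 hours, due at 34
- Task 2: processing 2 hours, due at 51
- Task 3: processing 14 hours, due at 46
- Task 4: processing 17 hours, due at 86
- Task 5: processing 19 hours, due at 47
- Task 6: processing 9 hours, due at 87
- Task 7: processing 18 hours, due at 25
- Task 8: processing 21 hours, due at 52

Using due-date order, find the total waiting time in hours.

427

EDD (increasing due date): Task 7 Task 1 Task 3 Task 5 Task 2 Task 8 Task 4 Task 6.
Task 7: waits 0, runs 0→18
Task 1: waits 18, runs 18→33
Task 3: waits 33, runs 33→47
Task 5: waits 47, runs 47→66
Task 2: waits 66, runs 66→68
Task 8: waits 68, runs 68→89
Task 4: waits 89, runs 89→106
Task 6: waits 106, runs 106→115
Sum = 0+18+33+47+66+68+89+106 = 427.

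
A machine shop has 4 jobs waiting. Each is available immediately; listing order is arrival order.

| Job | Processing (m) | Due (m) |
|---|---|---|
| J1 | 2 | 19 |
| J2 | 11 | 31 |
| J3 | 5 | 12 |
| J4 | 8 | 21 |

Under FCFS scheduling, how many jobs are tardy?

2

FIFO (arrival order): J1 J2 J3 J4.
J1: 0→2, due 19, tardiness 0
J2: 2→13, due 31, tardiness 0
J3: 13→18, due 12, tardiness 6
J4: 18→26, due 21, tardiness 5
Late jobs: 2.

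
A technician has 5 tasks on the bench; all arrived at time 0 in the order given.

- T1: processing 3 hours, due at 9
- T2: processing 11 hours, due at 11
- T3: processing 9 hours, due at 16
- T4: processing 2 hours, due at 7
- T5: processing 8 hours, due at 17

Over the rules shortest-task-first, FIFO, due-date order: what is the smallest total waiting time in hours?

42

SPT (increasing processing time): T4 T1 T5 T3 T2.
T4: waits 0, runs 0→2
T1: waits 2, runs 2→5
T5: waits 5, runs 5→13
T3: waits 13, runs 13→22
T2: waits 22, runs 22→33
Sum = 0+2+5+13+22 = 42.
FIFO (arrival order): T1 T2 T3 T4 T5.
T1: waits 0, runs 0→3
T2: waits 3, runs 3→14
T3: waits 14, runs 14→23
T4: waits 23, runs 23→25
T5: waits 25, runs 25→33
Sum = 0+3+14+23+25 = 65.
EDD (increasing due date): T4 T1 T2 T3 T5.
T4: waits 0, runs 0→2
T1: waits 2, runs 2→5
T2: waits 5, runs 5→16
T3: waits 16, runs 16→25
T5: waits 25, runs 25→33
Sum = 0+2+5+16+25 = 48.
SPT 42, FIFO 65, EDD 48 → minimum 42.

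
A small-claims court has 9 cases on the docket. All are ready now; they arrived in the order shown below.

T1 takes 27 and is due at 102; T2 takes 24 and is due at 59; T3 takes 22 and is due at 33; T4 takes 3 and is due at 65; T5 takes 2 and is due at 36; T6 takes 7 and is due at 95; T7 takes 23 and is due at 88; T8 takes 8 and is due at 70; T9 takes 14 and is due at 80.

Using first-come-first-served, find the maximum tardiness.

FIFO (arrival order): T1 T2 T3 T4 T5 T6 T7 T8 T9.
T1: 0→27, due 102, tardiness 0
T2: 27→51, due 59, tardiness 0
T3: 51→73, due 33, tardiness 40
T4: 73→76, due 65, tardiness 11
T5: 76→78, due 36, tardiness 42
T6: 78→85, due 95, tardiness 0
T7: 85→108, due 88, tardiness 20
T8: 108→116, due 70, tardiness 46
T9: 116→130, due 80, tardiness 50
Maximum = 50.

50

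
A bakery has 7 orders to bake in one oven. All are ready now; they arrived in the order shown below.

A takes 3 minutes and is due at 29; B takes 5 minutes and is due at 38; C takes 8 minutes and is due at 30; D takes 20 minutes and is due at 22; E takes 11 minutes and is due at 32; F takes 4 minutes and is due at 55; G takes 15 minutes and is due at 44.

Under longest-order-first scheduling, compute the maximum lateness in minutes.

37

LPT (decreasing processing time): D G E C B F A.
D: 0→20, due 22, lateness -2
G: 20→35, due 44, lateness -9
E: 35→46, due 32, lateness 14
C: 46→54, due 30, lateness 24
B: 54→59, due 38, lateness 21
F: 59→63, due 55, lateness 8
A: 63→66, due 29, lateness 37
Maximum = 37.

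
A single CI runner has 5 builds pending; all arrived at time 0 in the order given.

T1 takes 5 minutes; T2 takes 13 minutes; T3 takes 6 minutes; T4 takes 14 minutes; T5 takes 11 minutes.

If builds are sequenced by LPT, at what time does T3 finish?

LPT (decreasing processing time): T4 T2 T5 T3 T1.
T4: 0→14
T2: 14→27
T5: 27→38
T3: 38→44

44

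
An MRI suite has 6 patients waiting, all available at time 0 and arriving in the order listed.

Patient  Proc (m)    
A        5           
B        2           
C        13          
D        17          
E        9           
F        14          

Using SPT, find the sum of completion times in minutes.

157

SPT (increasing processing time): B A E C F D.
B: 0→2
A: 2→7
E: 7→16
C: 16→29
F: 29→43
D: 43→60
Sum = 2+7+16+29+43+60 = 157.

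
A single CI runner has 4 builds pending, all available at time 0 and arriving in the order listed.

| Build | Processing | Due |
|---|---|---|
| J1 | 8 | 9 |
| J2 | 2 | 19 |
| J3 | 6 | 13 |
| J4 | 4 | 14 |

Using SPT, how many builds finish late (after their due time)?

SPT (increasing processing time): J2 J4 J3 J1.
J2: 0→2, due 19, tardiness 0
J4: 2→6, due 14, tardiness 0
J3: 6→12, due 13, tardiness 0
J1: 12→20, due 9, tardiness 11
Late builds: 1.

1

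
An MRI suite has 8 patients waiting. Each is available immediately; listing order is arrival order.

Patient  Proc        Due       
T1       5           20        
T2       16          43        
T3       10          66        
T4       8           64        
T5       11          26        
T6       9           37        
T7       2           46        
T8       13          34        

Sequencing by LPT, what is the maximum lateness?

LPT (decreasing processing time): T2 T8 T5 T3 T6 T4 T1 T7.
T2: 0→16, due 43, lateness -27
T8: 16→29, due 34, lateness -5
T5: 29→40, due 26, lateness 14
T3: 40→50, due 66, lateness -16
T6: 50→59, due 37, lateness 22
T4: 59→67, due 64, lateness 3
T1: 67→72, due 20, lateness 52
T7: 72→74, due 46, lateness 28
Maximum = 52.

52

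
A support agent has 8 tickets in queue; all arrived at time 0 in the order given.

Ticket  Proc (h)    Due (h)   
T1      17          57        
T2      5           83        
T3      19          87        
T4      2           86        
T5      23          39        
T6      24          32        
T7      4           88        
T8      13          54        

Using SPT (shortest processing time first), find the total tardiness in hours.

119

SPT (increasing processing time): T4 T7 T2 T8 T1 T3 T5 T6.
T4: 0→2, due 86, tardiness 0
T7: 2→6, due 88, tardiness 0
T2: 6→11, due 83, tardiness 0
T8: 11→24, due 54, tardiness 0
T1: 24→41, due 57, tardiness 0
T3: 41→60, due 87, tardiness 0
T5: 60→83, due 39, tardiness 44
T6: 83→107, due 32, tardiness 75
Sum = 0+0+0+0+0+0+44+75 = 119.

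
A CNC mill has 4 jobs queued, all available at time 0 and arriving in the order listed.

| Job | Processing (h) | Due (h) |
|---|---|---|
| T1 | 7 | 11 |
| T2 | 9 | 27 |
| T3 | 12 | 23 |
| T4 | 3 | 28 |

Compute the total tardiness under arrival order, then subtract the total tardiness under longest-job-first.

-12

FIFO (arrival order): T1 T2 T3 T4.
T1: 0→7, due 11, tardiness 0
T2: 7→16, due 27, tardiness 0
T3: 16→28, due 23, tardiness 5
T4: 28→31, due 28, tardiness 3
Sum = 0+0+5+3 = 8.
LPT (decreasing processing time): T3 T2 T1 T4.
T3: 0→12, due 23, tardiness 0
T2: 12→21, due 27, tardiness 0
T1: 21→28, due 11, tardiness 17
T4: 28→31, due 28, tardiness 3
Sum = 0+0+17+3 = 20.
Difference = 8 − 20 = -12.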